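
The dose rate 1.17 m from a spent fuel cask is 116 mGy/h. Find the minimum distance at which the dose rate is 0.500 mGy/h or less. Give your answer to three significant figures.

17.8 m

Since intensity falls as 1/r², d₂ = d₁·√(I₁/I₂).
I₁/I₂ = 116/0.500 = 232.0, so d₂ = 1.17 × √232.0 = 17.82 m.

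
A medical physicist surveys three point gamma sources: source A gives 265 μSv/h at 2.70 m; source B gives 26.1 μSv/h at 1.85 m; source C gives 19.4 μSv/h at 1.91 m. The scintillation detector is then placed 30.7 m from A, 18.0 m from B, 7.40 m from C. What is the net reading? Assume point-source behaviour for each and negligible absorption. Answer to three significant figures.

3.62 μSv/h

Each source contributes Iᵢ·(dᵢ/rᵢ)²; contributions add.
A: 265 × (2.70/30.7)² = 2.050 μSv/h
B: 26.1 × (1.85/18.0)² = 0.2757 μSv/h
C: 19.4 × (1.91/7.40)² = 1.292 μSv/h
Total = 2.050 + 0.2757 + 1.292 = 3.618 μSv/h.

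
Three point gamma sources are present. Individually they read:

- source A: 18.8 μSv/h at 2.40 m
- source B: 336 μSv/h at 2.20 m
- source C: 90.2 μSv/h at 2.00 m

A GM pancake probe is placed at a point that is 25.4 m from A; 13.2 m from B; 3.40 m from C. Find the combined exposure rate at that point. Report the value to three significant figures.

40.7 μSv/h

Each source contributes Iᵢ·(dᵢ/rᵢ)²; contributions add.
A: 18.8 × (2.40/25.4)² = 0.1678 μSv/h
B: 336 × (2.20/13.2)² = 9.333 μSv/h
C: 90.2 × (2.00/3.40)² = 31.21 μSv/h
Total = 0.1678 + 9.333 + 31.21 = 40.71 μSv/h.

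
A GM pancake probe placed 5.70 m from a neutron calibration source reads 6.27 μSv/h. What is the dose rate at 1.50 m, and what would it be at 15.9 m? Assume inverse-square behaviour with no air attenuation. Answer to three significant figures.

90.5 μSv/h; 0.806 μSv/h

By the inverse-square law,
At 1.50 m: (5.70/1.50)² = 14.44, so 6.27 × 14.44 = 90.54 μSv/h
At 15.9 m: 90.54 × (1.50/15.9)² = 90.54 × 0.008900 = 0.8058 μSv/h.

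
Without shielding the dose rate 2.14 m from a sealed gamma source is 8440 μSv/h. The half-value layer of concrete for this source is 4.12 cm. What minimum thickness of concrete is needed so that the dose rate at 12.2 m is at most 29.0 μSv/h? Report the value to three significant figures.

At 12.2 m, distance alone gives (2.14/12.2)² = 0.03077, so 8440 × 0.03077 = 259.7 μSv/h.
Further attenuation needed: 259.7/29.0 = 8.955.
n = log₂(8.955) = 3.163 half-value layers.
Thickness = 3.163 × 4.12 cm = 13.03 cm.

13.0 cm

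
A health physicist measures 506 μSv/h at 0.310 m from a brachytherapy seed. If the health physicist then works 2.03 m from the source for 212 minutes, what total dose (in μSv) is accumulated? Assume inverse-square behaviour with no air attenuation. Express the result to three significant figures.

By the inverse-square law, rate at 2.03 m:
506 × (0.310/2.03)² = 506 × 0.02332 = 11.80 μSv/h.
Dose = rate × time = 11.80 μSv/h × 3.533 h = 41.69 μSv.

41.7 μSv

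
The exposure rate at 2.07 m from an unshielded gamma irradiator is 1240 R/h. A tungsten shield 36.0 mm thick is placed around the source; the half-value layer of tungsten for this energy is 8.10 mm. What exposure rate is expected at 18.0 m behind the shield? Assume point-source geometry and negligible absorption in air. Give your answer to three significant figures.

0.753 R/h

Distance alone: 1240 × (2.07/18.0)² = 1240 × 0.01322 = 16.39 R/h.
Shield: 36.0/8.10 = 4.444 half-value layers → attenuation 2^(−4.444) = 0.04594.
Combined: 16.39 × 0.04594 = 0.7530 R/h.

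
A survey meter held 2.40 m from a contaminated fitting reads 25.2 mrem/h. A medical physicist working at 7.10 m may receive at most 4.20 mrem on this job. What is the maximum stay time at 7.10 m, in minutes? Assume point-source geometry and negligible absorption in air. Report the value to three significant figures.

87.5 min

Using I₁d₁² = I₂d₂², rate at 7.10 m:
(2.40/7.10)² = 0.1143, so 25.2 × 0.1143 = 2.880 mrem/h.
Stay time = 4.20 mrem ÷ 2.880 mrem/h = 1.458 h = 87.48 min.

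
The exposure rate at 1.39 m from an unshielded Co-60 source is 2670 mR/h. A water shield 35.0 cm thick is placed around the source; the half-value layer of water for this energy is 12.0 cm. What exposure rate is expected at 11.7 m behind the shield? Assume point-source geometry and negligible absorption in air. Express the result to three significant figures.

Distance alone: 2670 × (1.39/11.7)² = 2670 × 0.01411 = 37.67 mR/h.
Shield: 35.0/12.0 = 2.917 half-value layers → attenuation 2^(−2.917) = 0.1324.
Combined: 37.67 × 0.1324 = 4.988 mR/h.

4.99 mR/h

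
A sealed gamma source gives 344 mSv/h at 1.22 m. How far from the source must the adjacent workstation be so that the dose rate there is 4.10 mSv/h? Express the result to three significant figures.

11.2 m

Applying the 1/r² law, d₂ = d₁·√(I₁/I₂).
I₁/I₂ = 344/4.10 = 83.90, so d₂ = 1.22 × √83.90 = 11.17 m.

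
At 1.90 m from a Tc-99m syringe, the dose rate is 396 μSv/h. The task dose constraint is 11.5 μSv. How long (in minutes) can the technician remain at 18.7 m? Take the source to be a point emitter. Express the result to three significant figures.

169 min

Applying the 1/r² law, rate at 18.7 m:
(1.90/18.7)² = 0.01032, so 396 × 0.01032 = 4.087 μSv/h.
Stay time = 11.5 μSv ÷ 4.087 μSv/h = 2.814 h = 168.8 min.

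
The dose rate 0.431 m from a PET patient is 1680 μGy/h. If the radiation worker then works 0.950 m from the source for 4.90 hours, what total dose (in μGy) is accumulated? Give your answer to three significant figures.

1690 μGy

By the inverse-square law, rate at 0.950 m:
(0.431/0.950)² = 0.2058, so 1680 × 0.2058 = 345.7 μGy/h.
Dose = rate × time = 345.7 μGy/h × 4.900 h = 1694 μGy.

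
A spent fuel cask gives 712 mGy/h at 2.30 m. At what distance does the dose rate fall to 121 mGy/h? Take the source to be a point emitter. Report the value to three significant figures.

5.58 m

Applying the 1/r² law, d₂ = d₁·√(I₁/I₂).
I₁/I₂ = 712/121 = 5.884, so d₂ = 2.30 × √5.884 = 5.579 m.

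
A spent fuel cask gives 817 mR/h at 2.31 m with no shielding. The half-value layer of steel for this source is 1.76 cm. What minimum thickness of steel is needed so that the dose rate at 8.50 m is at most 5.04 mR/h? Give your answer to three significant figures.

At 8.50 m, distance alone gives (2.31/8.50)² = 0.07386, so 817 × 0.07386 = 60.34 mR/h.
Further attenuation needed: 60.34/5.04 = 11.97.
n = log₂(11.97) = 3.581 half-value layers.
Thickness = 3.581 × 1.76 cm = 6.303 cm.

6.30 cm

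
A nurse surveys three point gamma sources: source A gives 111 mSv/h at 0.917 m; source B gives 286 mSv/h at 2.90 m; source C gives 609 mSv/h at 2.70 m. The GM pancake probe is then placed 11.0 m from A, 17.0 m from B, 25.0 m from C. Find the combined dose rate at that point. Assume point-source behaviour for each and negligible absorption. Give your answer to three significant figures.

16.2 mSv/h

By superposition, sum each source's inverse-square contribution:
A: 111 × (0.917/11.0)² = 0.7714 mSv/h
B: 286 × (2.90/17.0)² = 8.323 mSv/h
C: 609 × (2.70/25.0)² = 7.103 mSv/h
Total = 0.7714 + 8.323 + 7.103 = 16.20 mSv/h.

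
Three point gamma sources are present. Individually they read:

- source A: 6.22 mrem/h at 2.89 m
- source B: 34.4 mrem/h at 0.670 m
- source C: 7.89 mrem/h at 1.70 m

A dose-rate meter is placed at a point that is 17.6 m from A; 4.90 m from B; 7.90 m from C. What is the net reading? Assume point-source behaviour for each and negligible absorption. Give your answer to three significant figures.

Each source contributes Iᵢ·(dᵢ/rᵢ)²; contributions add.
A: 6.22 × (2.89/17.6)² = 0.1677 mrem/h
B: 34.4 × (0.670/4.90)² = 0.6432 mrem/h
C: 7.89 × (1.70/7.90)² = 0.3654 mrem/h
Total = 0.1677 + 0.6432 + 0.3654 = 1.176 mrem/h.

1.18 mrem/h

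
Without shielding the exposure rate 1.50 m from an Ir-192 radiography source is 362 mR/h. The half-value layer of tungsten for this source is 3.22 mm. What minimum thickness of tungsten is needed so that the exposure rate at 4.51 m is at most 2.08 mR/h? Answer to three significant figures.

13.7 mm

At 4.51 m, distance alone gives (1.50/4.51)² = 0.1106, so 362 × 0.1106 = 40.04 mR/h.
Further attenuation needed: 40.04/2.08 = 19.25.
n = log₂(19.25) = 4.267 half-value layers.
Thickness = 4.267 × 3.22 mm = 13.74 mm.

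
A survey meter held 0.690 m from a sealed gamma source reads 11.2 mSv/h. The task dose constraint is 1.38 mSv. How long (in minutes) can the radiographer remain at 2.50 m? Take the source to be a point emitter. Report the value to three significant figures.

97.0 min

Since intensity falls as 1/r², rate at 2.50 m:
(0.690/2.50)² = 0.07618, so 11.2 × 0.07618 = 0.8532 mSv/h.
Stay time = 1.38 mSv ÷ 0.8532 mSv/h = 1.617 h = 97.02 min.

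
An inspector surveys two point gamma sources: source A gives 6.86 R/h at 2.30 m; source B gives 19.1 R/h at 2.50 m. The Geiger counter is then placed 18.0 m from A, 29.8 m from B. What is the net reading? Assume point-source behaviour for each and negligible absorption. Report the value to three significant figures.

By superposition, sum each source's inverse-square contribution:
A: 6.86 × (2.30/18.0)² = 0.1120 R/h
B: 19.1 × (2.50/29.8)² = 0.1344 R/h
Total = 0.1120 + 0.1344 = 0.2464 R/h.

0.246 R/h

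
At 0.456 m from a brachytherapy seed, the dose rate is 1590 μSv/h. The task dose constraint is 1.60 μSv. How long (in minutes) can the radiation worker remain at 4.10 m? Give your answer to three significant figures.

By the inverse-square law, rate at 4.10 m:
1590 × (0.456/4.10)² = 1590 × 0.01237 = 19.67 μSv/h.
Stay time = 1.60 μSv ÷ 19.67 μSv/h = 0.08134 h = 4.880 min.

4.88 min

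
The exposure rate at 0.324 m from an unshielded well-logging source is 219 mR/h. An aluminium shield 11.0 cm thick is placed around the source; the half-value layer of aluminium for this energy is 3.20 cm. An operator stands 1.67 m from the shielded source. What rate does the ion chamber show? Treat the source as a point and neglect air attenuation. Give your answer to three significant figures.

0.761 mR/h

Distance alone: (0.324/1.67)² = 0.03764, so 219 × 0.03764 = 8.243 mR/h.
Shield: 11.0/3.20 = 3.438 half-value layers → attenuation 2^(−3.438) = 0.09227.
Combined: 8.243 × 0.09227 = 0.7606 mR/h.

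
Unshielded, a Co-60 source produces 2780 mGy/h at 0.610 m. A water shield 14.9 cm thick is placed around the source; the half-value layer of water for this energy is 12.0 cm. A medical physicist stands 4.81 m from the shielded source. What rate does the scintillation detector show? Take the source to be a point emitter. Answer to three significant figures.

18.9 mGy/h

Distance alone: (0.610/4.81)² = 0.01608, so 2780 × 0.01608 = 44.70 mGy/h.
Shield: 14.9/12.0 = 1.242 half-value layers → attenuation 2^(−1.242) = 0.4228.
Combined: 44.70 × 0.4228 = 18.90 mGy/h.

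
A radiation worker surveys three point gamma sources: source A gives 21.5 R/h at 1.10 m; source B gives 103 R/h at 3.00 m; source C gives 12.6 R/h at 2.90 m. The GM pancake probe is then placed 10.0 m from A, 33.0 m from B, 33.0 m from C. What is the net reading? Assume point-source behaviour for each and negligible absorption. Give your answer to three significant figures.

1.21 R/h

By superposition, sum each source's inverse-square contribution:
A: 21.5 × (1.10/10.0)² = 0.2602 R/h
B: 103 × (3.00/33.0)² = 0.8512 R/h
C: 12.6 × (2.90/33.0)² = 0.09731 R/h
Total = 0.2602 + 0.8512 + 0.09731 = 1.209 R/h.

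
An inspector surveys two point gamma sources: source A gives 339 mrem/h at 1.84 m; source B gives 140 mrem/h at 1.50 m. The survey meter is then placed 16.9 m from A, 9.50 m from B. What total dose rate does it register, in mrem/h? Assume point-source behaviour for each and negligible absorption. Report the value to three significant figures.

7.51 mrem/h

By superposition, sum each source's inverse-square contribution:
A: 339 × (1.84/16.9)² = 4.018 mrem/h
B: 140 × (1.50/9.50)² = 3.490 mrem/h
Total = 4.018 + 3.490 = 7.508 mrem/h.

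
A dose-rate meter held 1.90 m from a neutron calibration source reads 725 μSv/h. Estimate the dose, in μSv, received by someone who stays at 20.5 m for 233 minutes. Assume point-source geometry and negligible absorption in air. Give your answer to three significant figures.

Intensity scales as (d₁/d₂)², so rate at 20.5 m:
(1.90/20.5)² = 0.008590, so 725 × 0.008590 = 6.228 μSv/h.
Dose = rate × time = 6.228 μSv/h × 3.883 h = 24.18 μSv.

24.2 μSv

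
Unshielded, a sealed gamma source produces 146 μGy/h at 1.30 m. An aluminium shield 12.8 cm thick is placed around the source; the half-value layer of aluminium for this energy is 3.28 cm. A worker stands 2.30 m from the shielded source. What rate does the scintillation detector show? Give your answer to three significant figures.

3.12 μGy/h

Distance alone: 146 × (1.30/2.30)² = 146 × 0.3195 = 46.65 μGy/h.
Shield: 12.8/3.28 = 3.902 half-value layers → attenuation 2^(−3.902) = 0.06689.
Combined: 46.65 × 0.06689 = 3.120 μGy/h.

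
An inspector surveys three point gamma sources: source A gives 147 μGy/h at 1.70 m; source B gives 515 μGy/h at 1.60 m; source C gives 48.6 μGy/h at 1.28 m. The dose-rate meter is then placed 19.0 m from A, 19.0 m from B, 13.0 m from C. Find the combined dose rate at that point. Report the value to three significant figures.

5.30 μGy/h

By superposition, sum each source's inverse-square contribution:
A: 147 × (1.70/19.0)² = 1.177 μGy/h
B: 515 × (1.60/19.0)² = 3.652 μGy/h
C: 48.6 × (1.28/13.0)² = 0.4712 μGy/h
Total = 1.177 + 3.652 + 0.4712 = 5.300 μGy/h.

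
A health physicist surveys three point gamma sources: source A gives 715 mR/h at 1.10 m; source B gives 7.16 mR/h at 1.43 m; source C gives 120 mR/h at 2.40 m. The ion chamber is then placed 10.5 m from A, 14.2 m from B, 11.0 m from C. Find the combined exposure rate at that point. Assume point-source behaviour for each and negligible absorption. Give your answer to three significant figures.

13.6 mR/h

Each source contributes Iᵢ·(dᵢ/rᵢ)²; contributions add.
A: 715 × (1.10/10.5)² = 7.847 mR/h
B: 7.16 × (1.43/14.2)² = 0.07261 mR/h
C: 120 × (2.40/11.0)² = 5.712 mR/h
Total = 7.847 + 0.07261 + 5.712 = 13.63 mR/h.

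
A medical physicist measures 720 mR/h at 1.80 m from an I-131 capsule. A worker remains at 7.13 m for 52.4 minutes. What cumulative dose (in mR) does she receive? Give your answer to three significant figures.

40.1 mR

Using I₁d₁² = I₂d₂², rate at 7.13 m:
720 × (1.80/7.13)² = 720 × 0.06373 = 45.89 mR/h.
Dose = rate × time = 45.89 mR/h × 0.8733 h = 40.08 mR.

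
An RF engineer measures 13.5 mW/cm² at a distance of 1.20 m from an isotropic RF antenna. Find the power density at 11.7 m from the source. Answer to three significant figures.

0.142 mW/cm²

By the inverse-square law, the rate at 11.7 m is
(1.20/11.7)² = 0.01052, so 13.5 × 0.01052 = 0.1420 mW/cm².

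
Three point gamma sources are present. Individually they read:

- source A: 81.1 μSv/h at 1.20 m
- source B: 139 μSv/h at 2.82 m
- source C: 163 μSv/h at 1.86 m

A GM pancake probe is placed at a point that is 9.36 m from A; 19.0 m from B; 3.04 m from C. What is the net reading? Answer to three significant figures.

By superposition, sum each source's inverse-square contribution:
A: 81.1 × (1.20/9.36)² = 1.333 μSv/h
B: 139 × (2.82/19.0)² = 3.062 μSv/h
C: 163 × (1.86/3.04)² = 61.02 μSv/h
Total = 1.333 + 3.062 + 61.02 = 65.42 μSv/h.

65.4 μSv/h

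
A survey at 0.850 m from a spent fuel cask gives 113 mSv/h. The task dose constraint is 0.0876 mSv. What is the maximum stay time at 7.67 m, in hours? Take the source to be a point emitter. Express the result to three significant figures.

0.0631 h

Intensity scales as (d₁/d₂)², so rate at 7.67 m:
(0.850/7.67)² = 0.01228, so 113 × 0.01228 = 1.388 mSv/h.
Stay time = 0.0876 mSv ÷ 1.388 mSv/h = 0.06311 h.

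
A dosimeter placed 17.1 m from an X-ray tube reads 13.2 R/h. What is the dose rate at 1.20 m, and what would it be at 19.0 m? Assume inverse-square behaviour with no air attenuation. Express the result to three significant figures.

2680 R/h; 10.7 R/h

Using I₁d₁² = I₂d₂²,
At 1.20 m: (17.1/1.20)² = 203.1, so 13.2 × 203.1 = 2681 R/h
At 19.0 m: (1.20/19.0)² = 0.003989, so 2681 × 0.003989 = 10.69 R/h.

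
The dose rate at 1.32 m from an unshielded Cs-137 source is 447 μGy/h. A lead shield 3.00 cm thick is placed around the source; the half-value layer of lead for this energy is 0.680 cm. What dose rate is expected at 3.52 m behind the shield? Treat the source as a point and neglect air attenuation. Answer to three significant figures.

Distance alone: (1.32/3.52)² = 0.1406, so 447 × 0.1406 = 62.85 μGy/h.
Shield: 3.00/0.680 = 4.412 half-value layers → attenuation 2^(−4.412) = 0.04697.
Combined: 62.85 × 0.04697 = 2.952 μGy/h.

2.95 μGy/h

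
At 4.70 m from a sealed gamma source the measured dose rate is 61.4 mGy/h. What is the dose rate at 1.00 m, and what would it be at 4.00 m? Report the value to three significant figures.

Intensity scales as (d₁/d₂)², so
At 1.00 m: (4.70/1.00)² = 22.09, so 61.4 × 22.09 = 1356 mGy/h
At 4.00 m: (1.00/4.00)² = 0.06250, so 1356 × 0.06250 = 84.75 mGy/h.

1360 mGy/h; 84.8 mGy/h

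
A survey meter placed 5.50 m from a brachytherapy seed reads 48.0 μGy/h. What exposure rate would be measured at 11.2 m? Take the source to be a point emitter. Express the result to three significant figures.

Using I₁d₁² = I₂d₂², scaling from 5.50 m to 11.2 m:
48.0 × (5.50/11.2)² = 48.0 × 0.2412 = 11.58 μGy/h.

11.6 μGy/h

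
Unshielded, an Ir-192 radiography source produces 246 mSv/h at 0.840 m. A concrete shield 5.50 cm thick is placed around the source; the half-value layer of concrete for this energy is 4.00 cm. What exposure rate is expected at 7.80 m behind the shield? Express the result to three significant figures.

Distance alone: 246 × (0.840/7.80)² = 246 × 0.01160 = 2.854 mSv/h.
Shield: 5.50/4.00 = 1.375 half-value layers → attenuation 2^(−1.375) = 0.3856.
Combined: 2.854 × 0.3856 = 1.101 mSv/h.

1.10 mSv/h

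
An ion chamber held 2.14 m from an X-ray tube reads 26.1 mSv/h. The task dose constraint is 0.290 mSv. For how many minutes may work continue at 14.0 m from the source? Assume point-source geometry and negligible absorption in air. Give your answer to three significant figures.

Intensity scales as (d₁/d₂)², so rate at 14.0 m:
(2.14/14.0)² = 0.02337, so 26.1 × 0.02337 = 0.6100 mSv/h.
Stay time = 0.290 mSv ÷ 0.6100 mSv/h = 0.4754 h = 28.52 min.

28.5 min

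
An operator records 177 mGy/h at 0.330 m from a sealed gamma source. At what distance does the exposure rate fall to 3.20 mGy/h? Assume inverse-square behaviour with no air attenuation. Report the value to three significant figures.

2.45 m

Using I₁d₁² = I₂d₂², d₂ = d₁·√(I₁/I₂).
I₁/I₂ = 177/3.20 = 55.31, so d₂ = 0.330 × √55.31 = 2.454 m.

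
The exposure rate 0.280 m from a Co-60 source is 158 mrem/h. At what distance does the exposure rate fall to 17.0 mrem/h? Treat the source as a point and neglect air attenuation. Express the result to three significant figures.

Using I₁d₁² = I₂d₂², d₂ = d₁·√(I₁/I₂).
I₁/I₂ = 158/17.0 = 9.294, so d₂ = 0.280 × √9.294 = 0.8536 m.

0.854 m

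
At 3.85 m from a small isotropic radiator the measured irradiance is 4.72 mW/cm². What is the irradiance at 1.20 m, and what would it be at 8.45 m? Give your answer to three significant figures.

48.6 mW/cm²; 0.980 mW/cm²

Since intensity falls as 1/r²,
At 1.20 m: (3.85/1.20)² = 10.29, so 4.72 × 10.29 = 48.57 mW/cm²
At 8.45 m: 48.57 × (1.20/8.45)² = 48.57 × 0.02017 = 0.9797 mW/cm².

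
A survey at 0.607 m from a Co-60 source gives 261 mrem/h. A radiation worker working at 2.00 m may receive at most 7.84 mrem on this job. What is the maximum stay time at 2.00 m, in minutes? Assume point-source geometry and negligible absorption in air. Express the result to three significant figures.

Using I₁d₁² = I₂d₂², rate at 2.00 m:
261 × (0.607/2.00)² = 261 × 0.09211 = 24.04 mrem/h.
Stay time = 7.84 mrem ÷ 24.04 mrem/h = 0.3261 h = 19.57 min.

19.6 min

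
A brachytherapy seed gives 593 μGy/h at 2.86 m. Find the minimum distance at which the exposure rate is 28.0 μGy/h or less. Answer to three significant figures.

Applying the 1/r² law, d₂ = d₁·√(I₁/I₂).
I₁/I₂ = 593/28.0 = 21.18, so d₂ = 2.86 × √21.18 = 13.16 m.

13.2 m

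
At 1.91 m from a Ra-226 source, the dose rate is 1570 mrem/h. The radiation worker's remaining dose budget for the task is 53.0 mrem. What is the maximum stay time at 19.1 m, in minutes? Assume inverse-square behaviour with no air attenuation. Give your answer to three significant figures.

203 min

Applying the 1/r² law, rate at 19.1 m:
1570 × (1.91/19.1)² = 1570 × 0.01000 = 15.70 mrem/h.
Stay time = 53.0 mrem ÷ 15.70 mrem/h = 3.376 h = 202.6 min.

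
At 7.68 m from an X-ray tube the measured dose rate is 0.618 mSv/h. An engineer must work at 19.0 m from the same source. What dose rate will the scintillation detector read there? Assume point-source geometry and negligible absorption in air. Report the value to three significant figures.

0.101 mSv/h

Intensity scales as (d₁/d₂)², so scaling from 7.68 m to 19.0 m:
0.618 × (7.68/19.0)² = 0.618 × 0.1634 = 0.1010 mSv/h.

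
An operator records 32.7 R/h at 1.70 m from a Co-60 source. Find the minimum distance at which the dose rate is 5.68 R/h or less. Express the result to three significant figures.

Since intensity falls as 1/r², d₂ = d₁·√(I₁/I₂).
I₁/I₂ = 32.7/5.68 = 5.757, so d₂ = 1.70 × √5.757 = 4.079 m.

4.08 m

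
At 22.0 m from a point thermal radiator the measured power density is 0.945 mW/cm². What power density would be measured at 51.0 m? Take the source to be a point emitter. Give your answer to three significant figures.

0.176 mW/cm²

Applying the 1/r² law, scaling from 22.0 m to 51.0 m:
(22.0/51.0)² = 0.1861, so 0.945 × 0.1861 = 0.1759 mW/cm².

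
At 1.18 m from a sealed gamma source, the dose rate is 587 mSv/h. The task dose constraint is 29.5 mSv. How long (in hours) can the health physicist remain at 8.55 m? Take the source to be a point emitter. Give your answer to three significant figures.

2.64 h

Applying the 1/r² law, rate at 8.55 m:
587 × (1.18/8.55)² = 587 × 0.01905 = 11.18 mSv/h.
Stay time = 29.5 mSv ÷ 11.18 mSv/h = 2.639 h.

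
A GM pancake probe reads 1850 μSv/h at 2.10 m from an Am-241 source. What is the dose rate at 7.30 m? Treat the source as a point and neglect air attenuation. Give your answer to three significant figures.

Applying the 1/r² law, the rate at 7.30 m is
1850 × (2.10/7.30)² = 1850 × 0.08275 = 153.1 μSv/h.

153 μSv/h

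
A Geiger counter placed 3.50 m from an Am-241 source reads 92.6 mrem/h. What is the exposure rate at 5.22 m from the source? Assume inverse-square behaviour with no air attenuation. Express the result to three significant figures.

41.6 mrem/h

Applying the 1/r² law, scaling from 3.50 m to 5.22 m:
(3.50/5.22)² = 0.4496, so 92.6 × 0.4496 = 41.63 mrem/h.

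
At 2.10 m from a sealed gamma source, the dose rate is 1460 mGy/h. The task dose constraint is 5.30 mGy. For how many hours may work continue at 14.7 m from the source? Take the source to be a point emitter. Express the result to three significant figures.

0.178 h

Intensity scales as (d₁/d₂)², so rate at 14.7 m:
(2.10/14.7)² = 0.02041, so 1460 × 0.02041 = 29.80 mGy/h.
Stay time = 5.30 mGy ÷ 29.80 mGy/h = 0.1779 h.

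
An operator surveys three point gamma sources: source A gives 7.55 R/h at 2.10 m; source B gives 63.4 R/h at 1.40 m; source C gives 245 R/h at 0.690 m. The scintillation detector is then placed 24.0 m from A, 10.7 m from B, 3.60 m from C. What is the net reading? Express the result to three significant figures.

By superposition, sum each source's inverse-square contribution:
A: 7.55 × (2.10/24.0)² = 0.05780 R/h
B: 63.4 × (1.40/10.7)² = 1.085 R/h
C: 245 × (0.690/3.60)² = 9.000 R/h
Total = 0.05780 + 1.085 + 9.000 = 10.14 R/h.

10.1 R/h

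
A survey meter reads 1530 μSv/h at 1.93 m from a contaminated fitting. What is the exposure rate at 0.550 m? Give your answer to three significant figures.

18800 μSv/h

Using I₁d₁² = I₂d₂², the rate at 0.550 m is
(1.93/0.550)² = 12.31, so 1530 × 12.31 = 18830 μSv/h.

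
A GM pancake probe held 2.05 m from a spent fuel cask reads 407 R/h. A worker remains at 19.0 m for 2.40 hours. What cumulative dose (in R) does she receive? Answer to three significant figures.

11.4 R

Since intensity falls as 1/r², rate at 19.0 m:
(2.05/19.0)² = 0.01164, so 407 × 0.01164 = 4.737 R/h.
Dose = rate × time = 4.737 R/h × 2.400 h = 11.37 R.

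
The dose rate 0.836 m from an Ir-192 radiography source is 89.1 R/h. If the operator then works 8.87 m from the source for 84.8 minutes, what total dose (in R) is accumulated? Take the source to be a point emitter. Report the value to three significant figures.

1.12 R

By the inverse-square law, rate at 8.87 m:
89.1 × (0.836/8.87)² = 89.1 × 0.008883 = 0.7915 R/h.
Dose = rate × time = 0.7915 R/h × 1.413 h = 1.118 R.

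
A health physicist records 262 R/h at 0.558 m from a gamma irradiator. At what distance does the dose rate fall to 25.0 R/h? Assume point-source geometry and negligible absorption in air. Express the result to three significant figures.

By the inverse-square law, d₂ = d₁·√(I₁/I₂).
I₁/I₂ = 262/25.0 = 10.48, so d₂ = 0.558 × √10.48 = 1.806 m.

1.81 m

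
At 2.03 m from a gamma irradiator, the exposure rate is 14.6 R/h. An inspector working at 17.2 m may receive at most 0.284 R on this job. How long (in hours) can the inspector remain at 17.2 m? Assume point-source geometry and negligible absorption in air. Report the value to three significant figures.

1.40 h

Using I₁d₁² = I₂d₂², rate at 17.2 m:
14.6 × (2.03/17.2)² = 14.6 × 0.01393 = 0.2034 R/h.
Stay time = 0.284 R ÷ 0.2034 R/h = 1.396 h.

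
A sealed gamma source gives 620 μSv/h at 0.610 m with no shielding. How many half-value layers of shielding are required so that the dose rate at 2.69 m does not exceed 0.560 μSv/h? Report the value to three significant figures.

5.83 half-value layers

At 2.69 m, distance alone gives 620 × (0.610/2.69)² = 620 × 0.05142 = 31.88 μSv/h.
Further attenuation needed: 31.88/0.560 = 56.93.
n = log₂(56.93) = 5.831 half-value layers.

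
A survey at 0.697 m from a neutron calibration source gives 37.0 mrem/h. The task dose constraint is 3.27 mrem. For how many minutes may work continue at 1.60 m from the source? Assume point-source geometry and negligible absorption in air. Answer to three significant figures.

Applying the 1/r² law, rate at 1.60 m:
(0.697/1.60)² = 0.1898, so 37.0 × 0.1898 = 7.023 mrem/h.
Stay time = 3.27 mrem ÷ 7.023 mrem/h = 0.4656 h = 27.94 min.

27.9 min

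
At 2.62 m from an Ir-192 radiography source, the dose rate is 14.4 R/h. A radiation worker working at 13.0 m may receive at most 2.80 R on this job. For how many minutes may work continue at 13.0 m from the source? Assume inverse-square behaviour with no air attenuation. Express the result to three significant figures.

Applying the 1/r² law, rate at 13.0 m:
(2.62/13.0)² = 0.04062, so 14.4 × 0.04062 = 0.5849 R/h.
Stay time = 2.80 R ÷ 0.5849 R/h = 4.787 h = 287.2 min.

287 min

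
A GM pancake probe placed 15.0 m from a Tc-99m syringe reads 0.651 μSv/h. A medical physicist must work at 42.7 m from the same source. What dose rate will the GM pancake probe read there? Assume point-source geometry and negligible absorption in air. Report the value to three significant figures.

Using I₁d₁² = I₂d₂², scaling from 15.0 m to 42.7 m:
(15.0/42.7)² = 0.1234, so 0.651 × 0.1234 = 0.08033 μSv/h.

0.0803 μSv/h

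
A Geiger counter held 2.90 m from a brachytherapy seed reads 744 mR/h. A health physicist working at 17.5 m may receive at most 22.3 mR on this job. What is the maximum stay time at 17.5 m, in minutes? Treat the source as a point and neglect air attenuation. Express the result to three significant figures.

65.5 min

Using I₁d₁² = I₂d₂², rate at 17.5 m:
744 × (2.90/17.5)² = 744 × 0.02746 = 20.43 mR/h.
Stay time = 22.3 mR ÷ 20.43 mR/h = 1.092 h = 65.52 min.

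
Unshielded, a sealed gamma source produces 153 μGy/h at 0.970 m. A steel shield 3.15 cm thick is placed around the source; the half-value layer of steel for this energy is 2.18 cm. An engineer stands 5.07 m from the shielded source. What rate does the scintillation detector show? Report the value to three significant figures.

2.06 μGy/h

Distance alone: 153 × (0.970/5.07)² = 153 × 0.03660 = 5.600 μGy/h.
Shield: 3.15/2.18 = 1.445 half-value layers → attenuation 2^(−1.445) = 0.3673.
Combined: 5.600 × 0.3673 = 2.057 μGy/h.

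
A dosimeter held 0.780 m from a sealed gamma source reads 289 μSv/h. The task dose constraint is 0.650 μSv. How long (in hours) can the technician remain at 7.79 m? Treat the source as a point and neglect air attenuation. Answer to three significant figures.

By the inverse-square law, rate at 7.79 m:
289 × (0.780/7.79)² = 289 × 0.01003 = 2.899 μSv/h.
Stay time = 0.650 μSv ÷ 2.899 μSv/h = 0.2242 h.

0.224 h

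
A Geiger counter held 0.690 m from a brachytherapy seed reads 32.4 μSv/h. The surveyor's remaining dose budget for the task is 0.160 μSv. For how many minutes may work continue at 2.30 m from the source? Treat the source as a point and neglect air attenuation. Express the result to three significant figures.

3.29 min

Since intensity falls as 1/r², rate at 2.30 m:
32.4 × (0.690/2.30)² = 32.4 × 0.09000 = 2.916 μSv/h.
Stay time = 0.160 μSv ÷ 2.916 μSv/h = 0.05487 h = 3.292 min.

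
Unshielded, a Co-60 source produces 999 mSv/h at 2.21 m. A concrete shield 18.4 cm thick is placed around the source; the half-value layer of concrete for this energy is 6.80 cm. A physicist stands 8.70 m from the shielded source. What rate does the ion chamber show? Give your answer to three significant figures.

9.88 mSv/h

Distance alone: 999 × (2.21/8.70)² = 999 × 0.06453 = 64.47 mSv/h.
Shield: 18.4/6.80 = 2.706 half-value layers → attenuation 2^(−2.706) = 0.1533.
Combined: 64.47 × 0.1533 = 9.883 mSv/h.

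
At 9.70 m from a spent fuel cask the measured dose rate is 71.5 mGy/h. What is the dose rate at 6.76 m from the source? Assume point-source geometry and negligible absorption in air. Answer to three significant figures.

Intensity scales as (d₁/d₂)², so scaling from 9.70 m to 6.76 m:
(9.70/6.76)² = 2.059, so 71.5 × 2.059 = 147.2 mGy/h.

147 mGy/h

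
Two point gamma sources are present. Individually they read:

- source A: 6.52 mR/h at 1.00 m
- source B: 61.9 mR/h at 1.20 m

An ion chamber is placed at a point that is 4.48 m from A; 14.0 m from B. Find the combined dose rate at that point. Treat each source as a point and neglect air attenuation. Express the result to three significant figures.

Each source contributes Iᵢ·(dᵢ/rᵢ)²; contributions add.
A: 6.52 × (1.00/4.48)² = 0.3249 mR/h
B: 61.9 × (1.20/14.0)² = 0.4548 mR/h
Total = 0.3249 + 0.4548 = 0.7797 mR/h.

0.780 mR/h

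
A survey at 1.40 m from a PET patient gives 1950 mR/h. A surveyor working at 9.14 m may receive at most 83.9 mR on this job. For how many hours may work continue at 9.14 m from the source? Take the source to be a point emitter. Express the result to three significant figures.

1.83 h

Intensity scales as (d₁/d₂)², so rate at 9.14 m:
(1.40/9.14)² = 0.02346, so 1950 × 0.02346 = 45.75 mR/h.
Stay time = 83.9 mR ÷ 45.75 mR/h = 1.834 h.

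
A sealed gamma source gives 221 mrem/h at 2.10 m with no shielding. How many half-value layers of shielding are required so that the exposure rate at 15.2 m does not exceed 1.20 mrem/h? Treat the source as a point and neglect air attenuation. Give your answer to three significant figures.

At 15.2 m, distance alone gives (2.10/15.2)² = 0.01909, so 221 × 0.01909 = 4.219 mrem/h.
Further attenuation needed: 4.219/1.20 = 3.516.
n = log₂(3.516) = 1.814 half-value layers.

1.81 half-value layers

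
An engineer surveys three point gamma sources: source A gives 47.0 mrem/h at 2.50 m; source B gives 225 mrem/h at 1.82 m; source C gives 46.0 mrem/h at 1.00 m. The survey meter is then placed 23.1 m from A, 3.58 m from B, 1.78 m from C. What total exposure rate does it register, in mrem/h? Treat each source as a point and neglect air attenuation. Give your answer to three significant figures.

73.2 mrem/h

By superposition, sum each source's inverse-square contribution:
A: 47.0 × (2.50/23.1)² = 0.5505 mrem/h
B: 225 × (1.82/3.58)² = 58.15 mrem/h
C: 46.0 × (1.00/1.78)² = 14.52 mrem/h
Total = 0.5505 + 58.15 + 14.52 = 73.22 mrem/h.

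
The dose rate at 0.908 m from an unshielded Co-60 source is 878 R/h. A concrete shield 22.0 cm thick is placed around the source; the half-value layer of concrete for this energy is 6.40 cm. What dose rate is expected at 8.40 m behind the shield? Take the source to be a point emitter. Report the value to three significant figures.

0.947 R/h

Distance alone: 878 × (0.908/8.40)² = 878 × 0.01168 = 10.26 R/h.
Shield: 22.0/6.40 = 3.438 half-value layers → attenuation 2^(−3.438) = 0.09227.
Combined: 10.26 × 0.09227 = 0.9467 R/h.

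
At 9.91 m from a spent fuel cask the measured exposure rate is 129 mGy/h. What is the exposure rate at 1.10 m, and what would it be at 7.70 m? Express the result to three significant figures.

By the inverse-square law,
At 1.10 m: (9.91/1.10)² = 81.16, so 129 × 81.16 = 10470 mGy/h
At 7.70 m: (1.10/7.70)² = 0.02041, so 10470 × 0.02041 = 213.7 mGy/h.

10500 mGy/h; 214 mGy/h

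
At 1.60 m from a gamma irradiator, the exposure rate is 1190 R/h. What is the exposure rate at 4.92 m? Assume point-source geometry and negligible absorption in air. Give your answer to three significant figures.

126 R/h

Using I₁d₁² = I₂d₂², the rate at 4.92 m is
1190 × (1.60/4.92)² = 1190 × 0.1058 = 125.9 R/h.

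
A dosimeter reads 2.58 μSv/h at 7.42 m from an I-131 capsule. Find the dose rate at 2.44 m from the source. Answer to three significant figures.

Applying the 1/r² law, the rate at 2.44 m is
(7.42/2.44)² = 9.248, so 2.58 × 9.248 = 23.86 μSv/h.

23.9 μSv/h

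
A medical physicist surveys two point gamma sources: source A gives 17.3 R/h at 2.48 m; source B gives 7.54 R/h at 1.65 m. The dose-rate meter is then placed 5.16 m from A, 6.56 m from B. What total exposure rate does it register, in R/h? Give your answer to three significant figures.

4.47 R/h

By superposition, sum each source's inverse-square contribution:
A: 17.3 × (2.48/5.16)² = 3.996 R/h
B: 7.54 × (1.65/6.56)² = 0.4770 R/h
Total = 3.996 + 0.4770 = 4.473 R/h.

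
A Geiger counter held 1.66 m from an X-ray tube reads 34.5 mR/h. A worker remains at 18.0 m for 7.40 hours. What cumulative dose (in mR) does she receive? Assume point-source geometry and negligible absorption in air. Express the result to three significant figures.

2.17 mR

Intensity scales as (d₁/d₂)², so rate at 18.0 m:
34.5 × (1.66/18.0)² = 34.5 × 0.008505 = 0.2934 mR/h.
Dose = rate × time = 0.2934 mR/h × 7.400 h = 2.171 mR.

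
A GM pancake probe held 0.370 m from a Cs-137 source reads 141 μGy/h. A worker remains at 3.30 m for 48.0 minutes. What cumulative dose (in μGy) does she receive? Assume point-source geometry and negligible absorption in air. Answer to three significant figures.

1.42 μGy

Using I₁d₁² = I₂d₂², rate at 3.30 m:
(0.370/3.30)² = 0.01257, so 141 × 0.01257 = 1.772 μGy/h.
Dose = rate × time = 1.772 μGy/h × 0.8000 h = 1.418 μGy.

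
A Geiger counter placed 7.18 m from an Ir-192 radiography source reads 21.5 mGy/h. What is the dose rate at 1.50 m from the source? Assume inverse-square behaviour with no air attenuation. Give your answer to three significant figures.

Intensity scales as (d₁/d₂)², so scaling from 7.18 m to 1.50 m:
21.5 × (7.18/1.50)² = 21.5 × 22.91 = 492.6 mGy/h.

493 mGy/h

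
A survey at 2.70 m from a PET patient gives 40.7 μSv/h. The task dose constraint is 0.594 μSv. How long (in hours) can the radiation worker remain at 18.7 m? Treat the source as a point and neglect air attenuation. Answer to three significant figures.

0.700 h

Since intensity falls as 1/r², rate at 18.7 m:
(2.70/18.7)² = 0.02085, so 40.7 × 0.02085 = 0.8486 μSv/h.
Stay time = 0.594 μSv ÷ 0.8486 μSv/h = 0.7000 h.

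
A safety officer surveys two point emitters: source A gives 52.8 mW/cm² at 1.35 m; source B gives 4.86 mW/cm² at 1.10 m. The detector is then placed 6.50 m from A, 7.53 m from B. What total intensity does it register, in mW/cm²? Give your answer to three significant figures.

By superposition, sum each source's inverse-square contribution:
A: 52.8 × (1.35/6.50)² = 2.278 mW/cm²
B: 4.86 × (1.10/7.53)² = 0.1037 mW/cm²
Total = 2.278 + 0.1037 = 2.382 mW/cm².

2.38 mW/cm²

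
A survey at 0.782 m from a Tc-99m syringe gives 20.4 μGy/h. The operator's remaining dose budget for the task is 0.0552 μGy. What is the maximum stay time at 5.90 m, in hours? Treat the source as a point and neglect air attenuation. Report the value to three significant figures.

By the inverse-square law, rate at 5.90 m:
20.4 × (0.782/5.90)² = 20.4 × 0.01757 = 0.3584 μGy/h.
Stay time = 0.0552 μGy ÷ 0.3584 μGy/h = 0.1540 h.

0.154 h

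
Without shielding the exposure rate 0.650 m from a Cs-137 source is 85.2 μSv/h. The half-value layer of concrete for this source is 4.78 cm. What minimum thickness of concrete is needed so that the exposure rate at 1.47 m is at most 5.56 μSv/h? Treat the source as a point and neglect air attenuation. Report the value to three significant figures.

At 1.47 m, distance alone gives 85.2 × (0.650/1.47)² = 85.2 × 0.1955 = 16.66 μSv/h.
Further attenuation needed: 16.66/5.56 = 2.996.
n = log₂(2.996) = 1.583 half-value layers.
Thickness = 1.583 × 4.78 cm = 7.567 cm.

7.57 cm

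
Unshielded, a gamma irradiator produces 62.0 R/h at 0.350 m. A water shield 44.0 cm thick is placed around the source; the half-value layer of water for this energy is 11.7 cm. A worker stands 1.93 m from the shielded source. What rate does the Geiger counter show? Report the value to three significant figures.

0.150 R/h

Distance alone: 62.0 × (0.350/1.93)² = 62.0 × 0.03289 = 2.039 R/h.
Shield: 44.0/11.7 = 3.761 half-value layers → attenuation 2^(−3.761) = 0.07376.
Combined: 2.039 × 0.07376 = 0.1504 R/h.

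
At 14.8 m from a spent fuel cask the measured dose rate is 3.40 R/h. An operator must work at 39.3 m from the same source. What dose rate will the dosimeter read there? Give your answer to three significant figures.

Applying the 1/r² law, scaling from 14.8 m to 39.3 m:
(14.8/39.3)² = 0.1418, so 3.40 × 0.1418 = 0.4821 R/h.

0.482 R/h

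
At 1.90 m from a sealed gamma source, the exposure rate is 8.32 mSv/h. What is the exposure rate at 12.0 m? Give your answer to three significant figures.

Applying the 1/r² law, the rate at 12.0 m is
8.32 × (1.90/12.0)² = 8.32 × 0.02507 = 0.2086 mSv/h.

0.209 mSv/h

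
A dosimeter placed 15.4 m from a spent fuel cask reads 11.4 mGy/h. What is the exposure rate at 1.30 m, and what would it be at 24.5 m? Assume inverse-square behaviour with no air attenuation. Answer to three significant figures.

1600 mGy/h; 4.50 mGy/h

Using I₁d₁² = I₂d₂²,
At 1.30 m: (15.4/1.30)² = 140.3, so 11.4 × 140.3 = 1599 mGy/h
At 24.5 m: 1599 × (1.30/24.5)² = 1599 × 0.002815 = 4.501 mGy/h.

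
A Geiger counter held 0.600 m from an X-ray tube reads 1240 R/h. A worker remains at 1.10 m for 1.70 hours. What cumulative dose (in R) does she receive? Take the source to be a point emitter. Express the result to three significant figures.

Since intensity falls as 1/r², rate at 1.10 m:
1240 × (0.600/1.10)² = 1240 × 0.2975 = 368.9 R/h.
Dose = rate × time = 368.9 R/h × 1.700 h = 627.1 R.

627 R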